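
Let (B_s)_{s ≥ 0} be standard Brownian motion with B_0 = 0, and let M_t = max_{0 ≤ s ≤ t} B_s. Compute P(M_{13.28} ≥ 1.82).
P(M_{13.28} ≥ 1.82) = 2·P(B_{13.28} ≥ 1.82) = 2(1 − Φ(1.82/√13.28)) ≈ 0.6175

By the reflection principle for Brownian motion, P(M_t ≥ a) = 2 · P(B_t ≥ a) for a ≥ 0. Since B_t ~ N(0, t), P(B_t ≥ 1.82) = 1 − Φ(1.82/√t) = 1 − Φ(1.82/√13.28) = 1 − Φ(0.4994). So
  P(M_{13.28} ≥ 1.82) = 2(1 − Φ(0.4994)) ≈ 0.6175.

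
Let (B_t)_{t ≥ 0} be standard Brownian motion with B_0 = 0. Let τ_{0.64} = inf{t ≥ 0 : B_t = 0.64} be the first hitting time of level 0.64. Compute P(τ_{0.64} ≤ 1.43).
P(τ_{0.64} ≤ 1.43) = 2(1 − Φ(0.64/√1.43)) = 2(1 − Φ(0.5352)) ≈ 0.5925

By the reflection principle for standard BM, P(τ_b ≤ t) = 2 · P(B_t ≥ b). Since B_t ~ N(0, t), P(B_t ≥ 0.64) = 1 − Φ(0.64/√t) = 1 − Φ(0.64/√1.43) = 1 − Φ(0.5352) ≈ 0.29626. Doubling: P(τ_{0.64} ≤ 1.43) ≈ 2 · 0.29626 = 0.59252 ≈ 0.5925.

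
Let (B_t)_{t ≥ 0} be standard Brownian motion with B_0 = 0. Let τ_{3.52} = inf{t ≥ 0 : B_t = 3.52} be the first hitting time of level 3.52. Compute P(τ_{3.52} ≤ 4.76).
P(τ_{3.52} ≤ 4.76) = 2(1 − Φ(3.52/√4.76)) = 2(1 − Φ(1.6134)) ≈ 0.1067

By the reflection principle for standard BM, P(τ_b ≤ t) = 2 · P(B_t ≥ b). Since B_t ~ N(0, t), P(B_t ≥ 3.52) = 1 − Φ(3.52/√t) = 1 − Φ(3.52/√4.76) = 1 − Φ(1.6134) ≈ 0.05333. Doubling: P(τ_{3.52} ≤ 4.76) ≈ 2 · 0.05333 = 0.10666 ≈ 0.1067.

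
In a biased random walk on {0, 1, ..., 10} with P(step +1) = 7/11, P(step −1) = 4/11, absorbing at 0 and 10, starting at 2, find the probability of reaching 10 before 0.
P(hit 10 before 0) = (1 − (4/7)^2) / (1 − (4/7)^10) = 5764801/8528081

Let u_k denote P(reach 10 before 0 | start at k). Boundary: u_0 = 0, u_10 = 1. Recurrence: u_k = 7/11·u_{k+1} + 4/11·u_{k-1} for 1 ≤ k ≤ 9. Try u_k = A + B·r^k with r = q/p = (4/11)/(7/11) = 4/7. Substitution satisfies the recurrence; boundary conditions give:
  u_k = (1 − r^k) / (1 − r^N) = (1 − (4/7)^2) / (1 − (4/7)^10) = 5764801/8528081.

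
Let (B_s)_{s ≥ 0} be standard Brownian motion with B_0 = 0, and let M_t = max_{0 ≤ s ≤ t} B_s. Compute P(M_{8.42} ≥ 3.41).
P(M_{8.42} ≥ 3.41) = 2·P(B_{8.42} ≥ 3.41) = 2(1 − Φ(3.41/√8.42)) ≈ 0.2399

By the reflection principle for Brownian motion, P(M_t ≥ a) = 2 · P(B_t ≥ a) for a ≥ 0. Since B_t ~ N(0, t), P(B_t ≥ 3.41) = 1 − Φ(3.41/√t) = 1 − Φ(3.41/√8.42) = 1 − Φ(1.1752). So
  P(M_{8.42} ≥ 3.41) = 2(1 − Φ(1.1752)) ≈ 0.2399.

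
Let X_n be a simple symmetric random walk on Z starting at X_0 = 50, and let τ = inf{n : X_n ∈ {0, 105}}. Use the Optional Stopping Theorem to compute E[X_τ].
E[X_τ] = 50

X_n is a martingale and τ is a bounded-mean stopping time (indeed τ is finite a.s. with bounded expectation since the walk is in a bounded region). By the OST, E[X_τ] = E[X_0] = 50. Equivalently: E[X_τ] = 105 · P(hit 105 first) + 0 · P(hit 0 first) = 105 · (50/105) = 50.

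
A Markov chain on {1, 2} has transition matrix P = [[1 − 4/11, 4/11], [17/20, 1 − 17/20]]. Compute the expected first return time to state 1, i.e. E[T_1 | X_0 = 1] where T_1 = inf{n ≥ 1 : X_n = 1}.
E[T_1 | X_0 = 1] = 1/π_1 = 267/187

For an irreducible recurrent Markov chain with stationary distribution π, E[T_i | X_0 = i] = 1/π_i (Kac's formula). Here π_1 = (17/20)/(4/11 + 17/20) = (17/20)/(267/220) = 187/267, so E[T_1 | X_0 = 1] = 1/π_1 = (4/11 + 17/20)/(17/20) = (267/220)/(17/20) = 267/187.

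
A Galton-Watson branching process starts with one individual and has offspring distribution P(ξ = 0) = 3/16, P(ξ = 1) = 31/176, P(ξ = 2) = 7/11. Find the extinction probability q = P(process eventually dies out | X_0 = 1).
q = 33/112

The pgf is f(s) = 3/16 + 31/176·s + 7/11·s². The extinction probability q is the smallest fixed point of f in [0, 1]. Setting s = f(s):
  7/11·s² + (31/176 − 1)·s + 3/16 = 0
  7/11·s² − (3/16 + 7/11)·s + 3/16 = 0
which factors as (s − 1)·(7/11·s − 3/16) = 0, giving roots s = 1 and s = (3/16)/(7/11) = 33/112.
Mean offspring μ = 31/176 + 2·7/11 = 255/176 > 1 (supercritical), so q < 1. The extinction probability is the smaller root: q = (3/16)/(7/11) = 33/112.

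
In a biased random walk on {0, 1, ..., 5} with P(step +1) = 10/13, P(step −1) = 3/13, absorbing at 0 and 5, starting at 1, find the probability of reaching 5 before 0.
P(hit 5 before 0) = (1 − (3/10)^1) / (1 − (3/10)^5) = 10000/14251

Let u_k denote P(reach 5 before 0 | start at k). Boundary: u_0 = 0, u_5 = 1. Recurrence: u_k = 10/13·u_{k+1} + 3/13·u_{k-1} for 1 ≤ k ≤ 4. Try u_k = A + B·r^k with r = q/p = (3/13)/(10/13) = 3/10. Substitution satisfies the recurrence; boundary conditions give:
  u_k = (1 − r^k) / (1 − r^N) = (1 − (3/10)^1) / (1 − (3/10)^5) = 10000/14251.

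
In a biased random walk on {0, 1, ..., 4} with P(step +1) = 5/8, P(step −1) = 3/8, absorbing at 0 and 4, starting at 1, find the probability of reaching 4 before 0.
P(hit 4 before 0) = (1 − (3/5)^1) / (1 − (3/5)^4) = 125/272

Let u_k denote P(reach 4 before 0 | start at k). Boundary: u_0 = 0, u_4 = 1. Recurrence: u_k = 5/8·u_{k+1} + 3/8·u_{k-1} for 1 ≤ k ≤ 3. Try u_k = A + B·r^k with r = q/p = (3/8)/(5/8) = 3/5. Substitution satisfies the recurrence; boundary conditions give:
  u_k = (1 − r^k) / (1 − r^N) = (1 − (3/5)^1) / (1 − (3/5)^4) = 125/272.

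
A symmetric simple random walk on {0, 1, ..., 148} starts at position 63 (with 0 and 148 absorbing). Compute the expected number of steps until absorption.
E[τ | X_0 = 63] = 5355

Let v_k = E[τ | X_0 = k]. Boundary: v_0 = v_148 = 0. Recurrence: v_k = 1 + (v_{k-1} + v_{k+1})/2 for 1 ≤ k ≤ 147. The particular solution to v_k − (v_{k-1} + v_{k+1})/2 = 1 is v_k = −k^2. Adding homogeneous solution A + B k and matching boundaries gives v_k = k (148 − k). Substituting k = 63: v_63 = 63 · 85 = 5355.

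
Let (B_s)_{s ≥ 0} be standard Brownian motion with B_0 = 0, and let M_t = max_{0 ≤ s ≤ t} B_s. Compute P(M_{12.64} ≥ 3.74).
P(M_{12.64} ≥ 3.74) = 2·P(B_{12.64} ≥ 3.74) = 2(1 − Φ(3.74/√12.64)) ≈ 0.2928

By the reflection principle for Brownian motion, P(M_t ≥ a) = 2 · P(B_t ≥ a) for a ≥ 0. Since B_t ~ N(0, t), P(B_t ≥ 3.74) = 1 − Φ(3.74/√t) = 1 − Φ(3.74/√12.64) = 1 − Φ(1.0520). So
  P(M_{12.64} ≥ 3.74) = 2(1 − Φ(1.0520)) ≈ 0.2928.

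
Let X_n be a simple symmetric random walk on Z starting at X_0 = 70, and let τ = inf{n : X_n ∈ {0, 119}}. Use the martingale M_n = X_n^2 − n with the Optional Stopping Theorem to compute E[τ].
E[τ] = 3430

M_n = X_n^2 − n is a martingale (since E[X_{n+1}^2 | F_n] = X_n^2 + 1). By OST (τ has finite mean in a bounded region), E[M_τ] = E[M_0] = X_0^2 − 0 = 70^2 = 4900. Also E[M_τ] = E[X_τ^2] − E[τ]. The walk exits at 0 or 119, with P(hit 119 first) = 70/119, so E[X_τ^2] = 119^2 · 70/119 + 0 = 8330. Thus E[τ] = E[X_τ^2] − E[M_τ] = 8330 − 4900 = 3430 = 70(119 − 70) = 3430.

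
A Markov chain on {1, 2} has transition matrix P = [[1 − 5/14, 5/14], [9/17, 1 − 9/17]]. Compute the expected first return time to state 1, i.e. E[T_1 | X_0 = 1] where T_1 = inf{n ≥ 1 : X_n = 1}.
E[T_1 | X_0 = 1] = 1/π_1 = 211/126

For an irreducible recurrent Markov chain with stationary distribution π, E[T_i | X_0 = i] = 1/π_i (Kac's formula). Here π_1 = (9/17)/(5/14 + 9/17) = (9/17)/(211/238) = 126/211, so E[T_1 | X_0 = 1] = 1/π_1 = (5/14 + 9/17)/(9/17) = (211/238)/(9/17) = 211/126.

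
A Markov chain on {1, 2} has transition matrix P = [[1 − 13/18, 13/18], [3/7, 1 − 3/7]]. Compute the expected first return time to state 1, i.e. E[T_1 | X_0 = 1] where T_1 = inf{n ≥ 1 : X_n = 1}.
E[T_1 | X_0 = 1] = 1/π_1 = 145/54

For an irreducible recurrent Markov chain with stationary distribution π, E[T_i | X_0 = i] = 1/π_i (Kac's formula). Here π_1 = (3/7)/(13/18 + 3/7) = (3/7)/(145/126) = 54/145, so E[T_1 | X_0 = 1] = 1/π_1 = (13/18 + 3/7)/(3/7) = (145/126)/(3/7) = 145/54.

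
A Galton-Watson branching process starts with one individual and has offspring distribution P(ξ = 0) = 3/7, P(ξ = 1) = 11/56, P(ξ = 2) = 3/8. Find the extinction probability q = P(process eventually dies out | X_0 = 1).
q = 1

Mean offspring μ = 0·3/7 + 1·11/56 + 2·3/8 = 53/56 ≤ 1. For μ ≤ 1 with offspring not concentrated at 1, the Galton-Watson process goes extinct almost surely, so q = 1.
(Algebraic check: The pgf is f(s) = 3/7 + 11/56·s + 3/8·s². The extinction probability q is the smallest fixed point of f in [0, 1]. Setting s = f(s):
  3/8·s² + (11/56 − 1)·s + 3/7 = 0
  3/8·s² − (3/7 + 3/8)·s + 3/7 = 0
which factors as (s − 1)·(3/8·s − 3/7) = 0, giving roots s = 1 and s = (3/7)/(3/8) = 8/7. Since 8/7 ≥ 1, the smallest root in [0, 1] is s = 1.)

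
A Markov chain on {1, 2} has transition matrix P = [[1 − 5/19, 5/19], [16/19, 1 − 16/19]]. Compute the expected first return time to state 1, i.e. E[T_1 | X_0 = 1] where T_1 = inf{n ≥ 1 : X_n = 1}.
E[T_1 | X_0 = 1] = 1/π_1 = 21/16

For an irreducible recurrent Markov chain with stationary distribution π, E[T_i | X_0 = i] = 1/π_i (Kac's formula). Here π_1 = (16/19)/(5/19 + 16/19) = (16/19)/(21/19) = 16/21, so E[T_1 | X_0 = 1] = 1/π_1 = (5/19 + 16/19)/(16/19) = (21/19)/(16/19) = 21/16.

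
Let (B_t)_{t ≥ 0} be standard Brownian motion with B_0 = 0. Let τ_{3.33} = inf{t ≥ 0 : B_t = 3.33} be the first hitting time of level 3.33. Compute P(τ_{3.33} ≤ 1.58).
P(τ_{3.33} ≤ 1.58) = 2(1 − Φ(3.33/√1.58)) = 2(1 − Φ(2.6492)) ≈ 0.0081

By the reflection principle for standard BM, P(τ_b ≤ t) = 2 · P(B_t ≥ b). Since B_t ~ N(0, t), P(B_t ≥ 3.33) = 1 − Φ(3.33/√t) = 1 − Φ(3.33/√1.58) = 1 − Φ(2.6492) ≈ 0.00403. Doubling: P(τ_{3.33} ≤ 1.58) ≈ 2 · 0.00403 = 0.00806 ≈ 0.0081.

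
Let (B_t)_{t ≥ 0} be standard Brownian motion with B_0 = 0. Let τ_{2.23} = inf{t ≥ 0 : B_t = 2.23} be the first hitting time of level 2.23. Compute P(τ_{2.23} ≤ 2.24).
P(τ_{2.23} ≤ 2.24) = 2(1 − Φ(2.23/√2.24)) = 2(1 − Φ(1.4900)) ≈ 0.1362

By the reflection principle for standard BM, P(τ_b ≤ t) = 2 · P(B_t ≥ b). Since B_t ~ N(0, t), P(B_t ≥ 2.23) = 1 − Φ(2.23/√t) = 1 − Φ(2.23/√2.24) = 1 − Φ(1.4900) ≈ 0.06811. Doubling: P(τ_{2.23} ≤ 2.24) ≈ 2 · 0.06811 = 0.13622 ≈ 0.1362.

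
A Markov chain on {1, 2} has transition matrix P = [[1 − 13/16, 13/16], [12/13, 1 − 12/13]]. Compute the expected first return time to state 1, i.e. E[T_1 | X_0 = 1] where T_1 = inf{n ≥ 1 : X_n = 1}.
E[T_1 | X_0 = 1] = 1/π_1 = 361/192

For an irreducible recurrent Markov chain with stationary distribution π, E[T_i | X_0 = i] = 1/π_i (Kac's formula). Here π_1 = (12/13)/(13/16 + 12/13) = (12/13)/(361/208) = 192/361, so E[T_1 | X_0 = 1] = 1/π_1 = (13/16 + 12/13)/(12/13) = (361/208)/(12/13) = 361/192.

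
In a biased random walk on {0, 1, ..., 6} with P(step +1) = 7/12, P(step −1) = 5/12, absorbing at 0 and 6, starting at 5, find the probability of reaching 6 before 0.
P(hit 6 before 0) = (1 − (5/7)^5) / (1 − (5/7)^6) = 47887/51012

Let u_k denote P(reach 6 before 0 | start at k). Boundary: u_0 = 0, u_6 = 1. Recurrence: u_k = 7/12·u_{k+1} + 5/12·u_{k-1} for 1 ≤ k ≤ 5. Try u_k = A + B·r^k with r = q/p = (5/12)/(7/12) = 5/7. Substitution satisfies the recurrence; boundary conditions give:
  u_k = (1 − r^k) / (1 − r^N) = (1 − (5/7)^5) / (1 − (5/7)^6) = 47887/51012.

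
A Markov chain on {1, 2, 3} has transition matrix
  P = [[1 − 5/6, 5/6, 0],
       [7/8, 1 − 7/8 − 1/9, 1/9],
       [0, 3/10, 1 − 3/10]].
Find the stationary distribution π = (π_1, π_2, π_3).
π = (567/1307, 540/1307, 200/1307)

This is a birth-death chain on three states, which satisfies detailed balance: π_1 · P_{12} = π_2 · P_{21} and π_2 · P_{23} = π_3 · P_{32}.
From π_1 · 5/6 = π_2 · 7/8: π_2/π_1 = (5/6)/(7/8) = 20/21.
From π_2 · 1/9 = π_3 · 3/10: π_3/π_2 = (1/9)/(3/10) = 10/27.
Take π_1 proportional to 1; then unnormalized π = (1, 20/21, 200/567). Normalize by dividing by the sum 1307/567:
  π = (567/1307, 540/1307, 200/1307).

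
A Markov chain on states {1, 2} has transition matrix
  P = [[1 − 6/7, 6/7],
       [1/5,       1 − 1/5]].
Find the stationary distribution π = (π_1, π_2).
π_1 = 7/37, π_2 = 30/37

Solve πP = π with π_1 + π_2 = 1. From πP = π: π_1 · (1 − 6/7) + π_2 · 1/5 = π_1 ⇒ π_2 · 1/5 = π_1 · 6/7 ⇒ π_2/π_1 = (6/7)/(1/5) = 30/7. Together with π_1 + π_2 = 1:
  π_1 = (1/5)/(6/7 + 1/5) = (1/5)/(37/35) = 7/37,
  π_2 = (6/7)/(6/7 + 1/5) = (6/7)/(37/35) = 30/37.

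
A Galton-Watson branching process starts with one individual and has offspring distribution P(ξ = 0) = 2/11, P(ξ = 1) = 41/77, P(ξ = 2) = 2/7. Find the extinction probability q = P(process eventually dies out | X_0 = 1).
q = 7/11

The pgf is f(s) = 2/11 + 41/77·s + 2/7·s². The extinction probability q is the smallest fixed point of f in [0, 1]. Setting s = f(s):
  2/7·s² + (41/77 − 1)·s + 2/11 = 0
  2/7·s² − (2/11 + 2/7)·s + 2/11 = 0
which factors as (s − 1)·(2/7·s − 2/11) = 0, giving roots s = 1 and s = (2/11)/(2/7) = 7/11.
Mean offspring μ = 41/77 + 2·2/7 = 85/77 > 1 (supercritical), so q < 1. The extinction probability is the smaller root: q = (2/11)/(2/7) = 7/11.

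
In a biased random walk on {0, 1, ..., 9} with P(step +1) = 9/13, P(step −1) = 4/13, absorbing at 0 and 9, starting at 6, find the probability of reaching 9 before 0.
P(hit 9 before 0) = (1 − (4/9)^6) / (1 − (4/9)^9) = 578097/582193

Let u_k denote P(reach 9 before 0 | start at k). Boundary: u_0 = 0, u_9 = 1. Recurrence: u_k = 9/13·u_{k+1} + 4/13·u_{k-1} for 1 ≤ k ≤ 8. Try u_k = A + B·r^k with r = q/p = (4/13)/(9/13) = 4/9. Substitution satisfies the recurrence; boundary conditions give:
  u_k = (1 − r^k) / (1 − r^N) = (1 − (4/9)^6) / (1 − (4/9)^9) = 578097/582193.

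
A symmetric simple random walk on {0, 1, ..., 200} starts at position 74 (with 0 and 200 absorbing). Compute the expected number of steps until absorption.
E[τ | X_0 = 74] = 9324

Let v_k = E[τ | X_0 = k]. Boundary: v_0 = v_200 = 0. Recurrence: v_k = 1 + (v_{k-1} + v_{k+1})/2 for 1 ≤ k ≤ 199. The particular solution to v_k − (v_{k-1} + v_{k+1})/2 = 1 is v_k = −k^2. Adding homogeneous solution A + B k and matching boundaries gives v_k = k (200 − k). Substituting k = 74: v_74 = 74 · 126 = 9324.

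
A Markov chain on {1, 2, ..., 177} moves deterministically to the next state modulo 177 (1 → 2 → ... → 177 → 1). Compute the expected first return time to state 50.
E[T_50 | X_0 = 50] = 177

The chain cycles deterministically, so starting at state 50 it returns in exactly 177 steps. Equivalently, the stationary distribution is uniform π_j = 1/177 for every state j, so by Kac's formula E[T_50] = 1/π_50 = 177.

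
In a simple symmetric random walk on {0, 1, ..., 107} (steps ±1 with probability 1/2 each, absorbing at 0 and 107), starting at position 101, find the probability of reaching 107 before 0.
P(hit 107 before 0) = 101/107

Let u_k = P(hit 107 before 0 | start at k). Then u_0 = 0, u_107 = 1, and u_k = u_{k-1}/2 + u_{k+1}/2 for 1 ≤ k ≤ 106. This harmonic recurrence is solved by u_k = k/107, giving u_101 = 101/107.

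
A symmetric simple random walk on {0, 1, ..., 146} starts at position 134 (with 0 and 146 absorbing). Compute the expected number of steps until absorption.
E[τ | X_0 = 134] = 1608

Let v_k = E[τ | X_0 = k]. Boundary: v_0 = v_146 = 0. Recurrence: v_k = 1 + (v_{k-1} + v_{k+1})/2 for 1 ≤ k ≤ 145. The particular solution to v_k − (v_{k-1} + v_{k+1})/2 = 1 is v_k = −k^2. Adding homogeneous solution A + B k and matching boundaries gives v_k = k (146 − k). Substituting k = 134: v_134 = 134 · 12 = 1608.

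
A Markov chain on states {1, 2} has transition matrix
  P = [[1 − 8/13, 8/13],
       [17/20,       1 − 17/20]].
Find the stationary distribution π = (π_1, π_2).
π_1 = 221/381, π_2 = 160/381

Solve πP = π with π_1 + π_2 = 1. From πP = π: π_1 · (1 − 8/13) + π_2 · 17/20 = π_1 ⇒ π_2 · 17/20 = π_1 · 8/13 ⇒ π_2/π_1 = (8/13)/(17/20) = 160/221. Together with π_1 + π_2 = 1:
  π_1 = (17/20)/(8/13 + 17/20) = (17/20)/(381/260) = 221/381,
  π_2 = (8/13)/(8/13 + 17/20) = (8/13)/(381/260) = 160/381.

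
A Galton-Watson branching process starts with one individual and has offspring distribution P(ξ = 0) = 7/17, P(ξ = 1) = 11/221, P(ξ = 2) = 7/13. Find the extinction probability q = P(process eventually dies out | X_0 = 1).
q = 13/17

The pgf is f(s) = 7/17 + 11/221·s + 7/13·s². The extinction probability q is the smallest fixed point of f in [0, 1]. Setting s = f(s):
  7/13·s² + (11/221 − 1)·s + 7/17 = 0
  7/13·s² − (7/17 + 7/13)·s + 7/17 = 0
which factors as (s − 1)·(7/13·s − 7/17) = 0, giving roots s = 1 and s = (7/17)/(7/13) = 13/17.
Mean offspring μ = 11/221 + 2·7/13 = 249/221 > 1 (supercritical), so q < 1. The extinction probability is the smaller root: q = (7/17)/(7/13) = 13/17.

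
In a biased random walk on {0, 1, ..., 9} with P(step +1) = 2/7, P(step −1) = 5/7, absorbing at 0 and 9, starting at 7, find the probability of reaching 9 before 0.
P(hit 9 before 0) = (1 − (5/2)^7) / (1 − (5/2)^9) = 103996/650871

Let u_k denote P(reach 9 before 0 | start at k). Boundary: u_0 = 0, u_9 = 1. Recurrence: u_k = 2/7·u_{k+1} + 5/7·u_{k-1} for 1 ≤ k ≤ 8. Try u_k = A + B·r^k with r = q/p = (5/7)/(2/7) = 5/2. Substitution satisfies the recurrence; boundary conditions give:
  u_k = (1 − r^k) / (1 − r^N) = (1 − (5/2)^7) / (1 − (5/2)^9) = 103996/650871.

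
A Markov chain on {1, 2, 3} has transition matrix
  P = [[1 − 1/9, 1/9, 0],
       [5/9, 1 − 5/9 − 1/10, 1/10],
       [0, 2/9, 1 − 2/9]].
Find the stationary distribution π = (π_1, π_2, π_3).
π = (100/129, 20/129, 3/43)

This is a birth-death chain on three states, which satisfies detailed balance: π_1 · P_{12} = π_2 · P_{21} and π_2 · P_{23} = π_3 · P_{32}.
From π_1 · 1/9 = π_2 · 5/9: π_2/π_1 = (1/9)/(5/9) = 1/5.
From π_2 · 1/10 = π_3 · 2/9: π_3/π_2 = (1/10)/(2/9) = 9/20.
Take π_1 proportional to 1; then unnormalized π = (1, 1/5, 9/100). Normalize by dividing by the sum 129/100:
  π = (100/129, 20/129, 3/43).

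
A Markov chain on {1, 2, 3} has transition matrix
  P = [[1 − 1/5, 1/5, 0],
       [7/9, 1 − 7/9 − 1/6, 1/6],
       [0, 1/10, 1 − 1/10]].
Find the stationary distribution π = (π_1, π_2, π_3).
π = (35/59, 9/59, 15/59)

This is a birth-death chain on three states, which satisfies detailed balance: π_1 · P_{12} = π_2 · P_{21} and π_2 · P_{23} = π_3 · P_{32}.
From π_1 · 1/5 = π_2 · 7/9: π_2/π_1 = (1/5)/(7/9) = 9/35.
From π_2 · 1/6 = π_3 · 1/10: π_3/π_2 = (1/6)/(1/10) = 5/3.
Take π_1 proportional to 1; then unnormalized π = (1, 9/35, 3/7). Normalize by dividing by the sum 59/35:
  π = (35/59, 9/59, 15/59).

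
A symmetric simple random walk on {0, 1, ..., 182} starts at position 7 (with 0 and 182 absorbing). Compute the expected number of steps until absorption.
E[τ | X_0 = 7] = 1225

Let v_k = E[τ | X_0 = k]. Boundary: v_0 = v_182 = 0. Recurrence: v_k = 1 + (v_{k-1} + v_{k+1})/2 for 1 ≤ k ≤ 181. The particular solution to v_k − (v_{k-1} + v_{k+1})/2 = 1 is v_k = −k^2. Adding homogeneous solution A + B k and matching boundaries gives v_k = k (182 − k). Substituting k = 7: v_7 = 7 · 175 = 1225.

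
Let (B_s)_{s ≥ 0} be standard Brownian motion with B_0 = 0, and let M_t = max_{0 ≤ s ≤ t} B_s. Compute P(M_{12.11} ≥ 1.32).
P(M_{12.11} ≥ 1.32) = 2·P(B_{12.11} ≥ 1.32) = 2(1 − Φ(1.32/√12.11)) ≈ 0.7045

By the reflection principle for Brownian motion, P(M_t ≥ a) = 2 · P(B_t ≥ a) for a ≥ 0. Since B_t ~ N(0, t), P(B_t ≥ 1.32) = 1 − Φ(1.32/√t) = 1 − Φ(1.32/√12.11) = 1 − Φ(0.3793). So
  P(M_{12.11} ≥ 1.32) = 2(1 − Φ(0.3793)) ≈ 0.7045.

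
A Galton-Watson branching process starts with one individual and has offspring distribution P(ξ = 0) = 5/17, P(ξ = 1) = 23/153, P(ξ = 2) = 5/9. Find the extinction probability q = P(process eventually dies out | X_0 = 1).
q = 9/17

The pgf is f(s) = 5/17 + 23/153·s + 5/9·s². The extinction probability q is the smallest fixed point of f in [0, 1]. Setting s = f(s):
  5/9·s² + (23/153 − 1)·s + 5/17 = 0
  5/9·s² − (5/17 + 5/9)·s + 5/17 = 0
which factors as (s − 1)·(5/9·s − 5/17) = 0, giving roots s = 1 and s = (5/17)/(5/9) = 9/17.
Mean offspring μ = 23/153 + 2·5/9 = 193/153 > 1 (supercritical), so q < 1. The extinction probability is the smaller root: q = (5/17)/(5/9) = 9/17.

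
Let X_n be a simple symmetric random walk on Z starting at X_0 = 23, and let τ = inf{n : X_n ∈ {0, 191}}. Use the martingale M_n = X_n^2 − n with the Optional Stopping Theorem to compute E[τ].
E[τ] = 3864

M_n = X_n^2 − n is a martingale (since E[X_{n+1}^2 | F_n] = X_n^2 + 1). By OST (τ has finite mean in a bounded region), E[M_τ] = E[M_0] = X_0^2 − 0 = 23^2 = 529. Also E[M_τ] = E[X_τ^2] − E[τ]. The walk exits at 0 or 191, with P(hit 191 first) = 23/191, so E[X_τ^2] = 191^2 · 23/191 + 0 = 4393. Thus E[τ] = E[X_τ^2] − E[M_τ] = 4393 − 529 = 3864 = 23(191 − 23) = 3864.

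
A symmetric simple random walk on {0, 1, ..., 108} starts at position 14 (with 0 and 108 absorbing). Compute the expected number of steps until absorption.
E[τ | X_0 = 14] = 1316

Let v_k = E[τ | X_0 = k]. Boundary: v_0 = v_108 = 0. Recurrence: v_k = 1 + (v_{k-1} + v_{k+1})/2 for 1 ≤ k ≤ 107. The particular solution to v_k − (v_{k-1} + v_{k+1})/2 = 1 is v_k = −k^2. Adding homogeneous solution A + B k and matching boundaries gives v_k = k (108 − k). Substituting k = 14: v_14 = 14 · 94 = 1316.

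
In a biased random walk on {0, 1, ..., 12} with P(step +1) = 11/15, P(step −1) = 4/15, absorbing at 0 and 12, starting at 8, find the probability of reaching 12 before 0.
P(hit 12 before 0) = (1 − (4/11)^8) / (1 − (4/11)^12) = 218106977/218172513

Let u_k denote P(reach 12 before 0 | start at k). Boundary: u_0 = 0, u_12 = 1. Recurrence: u_k = 11/15·u_{k+1} + 4/15·u_{k-1} for 1 ≤ k ≤ 11. Try u_k = A + B·r^k with r = q/p = (4/15)/(11/15) = 4/11. Substitution satisfies the recurrence; boundary conditions give:
  u_k = (1 − r^k) / (1 − r^N) = (1 − (4/11)^8) / (1 − (4/11)^12) = 218106977/218172513.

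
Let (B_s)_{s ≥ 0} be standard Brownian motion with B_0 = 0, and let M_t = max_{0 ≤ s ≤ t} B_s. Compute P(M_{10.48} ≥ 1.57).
P(M_{10.48} ≥ 1.57) = 2·P(B_{10.48} ≥ 1.57) = 2(1 − Φ(1.57/√10.48)) ≈ 0.6277

By the reflection principle for Brownian motion, P(M_t ≥ a) = 2 · P(B_t ≥ a) for a ≥ 0. Since B_t ~ N(0, t), P(B_t ≥ 1.57) = 1 − Φ(1.57/√t) = 1 − Φ(1.57/√10.48) = 1 − Φ(0.4850). So
  P(M_{10.48} ≥ 1.57) = 2(1 − Φ(0.4850)) ≈ 0.6277.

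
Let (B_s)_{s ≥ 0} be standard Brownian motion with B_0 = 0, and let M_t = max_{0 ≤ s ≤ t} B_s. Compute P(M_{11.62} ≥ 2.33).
P(M_{11.62} ≥ 2.33) = 2·P(B_{11.62} ≥ 2.33) = 2(1 − Φ(2.33/√11.62)) ≈ 0.4943

By the reflection principle for Brownian motion, P(M_t ≥ a) = 2 · P(B_t ≥ a) for a ≥ 0. Since B_t ~ N(0, t), P(B_t ≥ 2.33) = 1 − Φ(2.33/√t) = 1 − Φ(2.33/√11.62) = 1 − Φ(0.6835). So
  P(M_{11.62} ≥ 2.33) = 2(1 − Φ(0.6835)) ≈ 0.4943.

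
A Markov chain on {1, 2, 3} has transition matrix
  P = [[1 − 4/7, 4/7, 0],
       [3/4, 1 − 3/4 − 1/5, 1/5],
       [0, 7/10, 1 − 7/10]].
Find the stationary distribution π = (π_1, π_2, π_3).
π = (49/97, 112/291, 32/291)

This is a birth-death chain on three states, which satisfies detailed balance: π_1 · P_{12} = π_2 · P_{21} and π_2 · P_{23} = π_3 · P_{32}.
From π_1 · 4/7 = π_2 · 3/4: π_2/π_1 = (4/7)/(3/4) = 16/21.
From π_2 · 1/5 = π_3 · 7/10: π_3/π_2 = (1/5)/(7/10) = 2/7.
Take π_1 proportional to 1; then unnormalized π = (1, 16/21, 32/147). Normalize by dividing by the sum 97/49:
  π = (49/97, 112/291, 32/291).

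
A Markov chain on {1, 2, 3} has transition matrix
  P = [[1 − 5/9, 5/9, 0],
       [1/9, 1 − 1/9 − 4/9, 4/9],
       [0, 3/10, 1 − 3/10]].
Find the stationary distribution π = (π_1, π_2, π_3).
π = (27/362, 135/362, 100/181)

This is a birth-death chain on three states, which satisfies detailed balance: π_1 · P_{12} = π_2 · P_{21} and π_2 · P_{23} = π_3 · P_{32}.
From π_1 · 5/9 = π_2 · 1/9: π_2/π_1 = (5/9)/(1/9) = 5.
From π_2 · 4/9 = π_3 · 3/10: π_3/π_2 = (4/9)/(3/10) = 40/27.
Take π_1 proportional to 1; then unnormalized π = (1, 5, 200/27). Normalize by dividing by the sum 362/27:
  π = (27/362, 135/362, 100/181).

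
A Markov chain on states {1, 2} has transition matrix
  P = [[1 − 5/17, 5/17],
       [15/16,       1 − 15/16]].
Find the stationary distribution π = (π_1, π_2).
π_1 = 51/67, π_2 = 16/67

Solve πP = π with π_1 + π_2 = 1. From πP = π: π_1 · (1 − 5/17) + π_2 · 15/16 = π_1 ⇒ π_2 · 15/16 = π_1 · 5/17 ⇒ π_2/π_1 = (5/17)/(15/16) = 16/51. Together with π_1 + π_2 = 1:
  π_1 = (15/16)/(5/17 + 15/16) = (15/16)/(335/272) = 51/67,
  π_2 = (5/17)/(5/17 + 15/16) = (5/17)/(335/272) = 16/67.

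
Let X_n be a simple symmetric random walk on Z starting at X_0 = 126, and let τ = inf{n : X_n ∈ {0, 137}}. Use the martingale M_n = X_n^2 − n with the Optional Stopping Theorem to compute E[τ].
E[τ] = 1386

M_n = X_n^2 − n is a martingale (since E[X_{n+1}^2 | F_n] = X_n^2 + 1). By OST (τ has finite mean in a bounded region), E[M_τ] = E[M_0] = X_0^2 − 0 = 126^2 = 15876. Also E[M_τ] = E[X_τ^2] − E[τ]. The walk exits at 0 or 137, with P(hit 137 first) = 126/137, so E[X_τ^2] = 137^2 · 126/137 + 0 = 17262. Thus E[τ] = E[X_τ^2] − E[M_τ] = 17262 − 15876 = 1386 = 126(137 − 126) = 1386.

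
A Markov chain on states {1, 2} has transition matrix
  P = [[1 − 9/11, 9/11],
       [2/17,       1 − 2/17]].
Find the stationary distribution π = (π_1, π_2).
π_1 = 22/175, π_2 = 153/175

Solve πP = π with π_1 + π_2 = 1. From πP = π: π_1 · (1 − 9/11) + π_2 · 2/17 = π_1 ⇒ π_2 · 2/17 = π_1 · 9/11 ⇒ π_2/π_1 = (9/11)/(2/17) = 153/22. Together with π_1 + π_2 = 1:
  π_1 = (2/17)/(9/11 + 2/17) = (2/17)/(175/187) = 22/175,
  π_2 = (9/11)/(9/11 + 2/17) = (9/11)/(175/187) = 153/175.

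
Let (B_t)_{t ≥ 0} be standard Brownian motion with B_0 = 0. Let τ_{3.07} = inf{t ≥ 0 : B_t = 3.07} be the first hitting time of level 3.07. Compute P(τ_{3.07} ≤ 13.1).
P(τ_{3.07} ≤ 13.1) = 2(1 − Φ(3.07/√13.1)) = 2(1 − Φ(0.8482)) ≈ 0.3963

By the reflection principle for standard BM, P(τ_b ≤ t) = 2 · P(B_t ≥ b). Since B_t ~ N(0, t), P(B_t ≥ 3.07) = 1 − Φ(3.07/√t) = 1 − Φ(3.07/√13.1) = 1 − Φ(0.8482) ≈ 0.19816. Doubling: P(τ_{3.07} ≤ 13.1) ≈ 2 · 0.19816 = 0.39632 ≈ 0.3963.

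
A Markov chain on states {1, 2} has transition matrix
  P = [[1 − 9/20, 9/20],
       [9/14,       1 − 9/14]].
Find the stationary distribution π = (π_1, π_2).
π_1 = 10/17, π_2 = 7/17

Solve πP = π with π_1 + π_2 = 1. From πP = π: π_1 · (1 − 9/20) + π_2 · 9/14 = π_1 ⇒ π_2 · 9/14 = π_1 · 9/20 ⇒ π_2/π_1 = (9/20)/(9/14) = 7/10. Together with π_1 + π_2 = 1:
  π_1 = (9/14)/(9/20 + 9/14) = (9/14)/(153/140) = 10/17,
  π_2 = (9/20)/(9/20 + 9/14) = (9/20)/(153/140) = 7/17.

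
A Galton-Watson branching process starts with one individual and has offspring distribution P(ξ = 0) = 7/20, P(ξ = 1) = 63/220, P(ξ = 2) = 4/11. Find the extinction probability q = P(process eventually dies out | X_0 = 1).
q = 77/80

The pgf is f(s) = 7/20 + 63/220·s + 4/11·s². The extinction probability q is the smallest fixed point of f in [0, 1]. Setting s = f(s):
  4/11·s² + (63/220 − 1)·s + 7/20 = 0
  4/11·s² − (7/20 + 4/11)·s + 7/20 = 0
which factors as (s − 1)·(4/11·s − 7/20) = 0, giving roots s = 1 and s = (7/20)/(4/11) = 77/80.
Mean offspring μ = 63/220 + 2·4/11 = 223/220 > 1 (supercritical), so q < 1. The extinction probability is the smaller root: q = (7/20)/(4/11) = 77/80.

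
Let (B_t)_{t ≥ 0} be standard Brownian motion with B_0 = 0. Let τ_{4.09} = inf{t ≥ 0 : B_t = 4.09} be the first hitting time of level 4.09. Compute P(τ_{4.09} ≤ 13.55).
P(τ_{4.09} ≤ 13.55) = 2(1 − Φ(4.09/√13.55)) = 2(1 − Φ(1.1111)) ≈ 0.2665

By the reflection principle for standard BM, P(τ_b ≤ t) = 2 · P(B_t ≥ b). Since B_t ~ N(0, t), P(B_t ≥ 4.09) = 1 − Φ(4.09/√t) = 1 − Φ(4.09/√13.55) = 1 − Φ(1.1111) ≈ 0.13326. Doubling: P(τ_{4.09} ≤ 13.55) ≈ 2 · 0.13326 = 0.26652 ≈ 0.2665.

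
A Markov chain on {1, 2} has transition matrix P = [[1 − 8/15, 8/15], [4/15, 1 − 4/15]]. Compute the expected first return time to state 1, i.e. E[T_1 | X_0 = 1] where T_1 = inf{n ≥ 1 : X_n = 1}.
E[T_1 | X_0 = 1] = 1/π_1 = 3

For an irreducible recurrent Markov chain with stationary distribution π, E[T_i | X_0 = i] = 1/π_i (Kac's formula). Here π_1 = (4/15)/(8/15 + 4/15) = (4/15)/(4/5) = 1/3, so E[T_1 | X_0 = 1] = 1/π_1 = (8/15 + 4/15)/(4/15) = (4/5)/(4/15) = 3.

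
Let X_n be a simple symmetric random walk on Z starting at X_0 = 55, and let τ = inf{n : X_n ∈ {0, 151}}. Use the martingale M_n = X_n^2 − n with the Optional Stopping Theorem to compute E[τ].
E[τ] = 5280

M_n = X_n^2 − n is a martingale (since E[X_{n+1}^2 | F_n] = X_n^2 + 1). By OST (τ has finite mean in a bounded region), E[M_τ] = E[M_0] = X_0^2 − 0 = 55^2 = 3025. Also E[M_τ] = E[X_τ^2] − E[τ]. The walk exits at 0 or 151, with P(hit 151 first) = 55/151, so E[X_τ^2] = 151^2 · 55/151 + 0 = 8305. Thus E[τ] = E[X_τ^2] − E[M_τ] = 8305 − 3025 = 5280 = 55(151 − 55) = 5280.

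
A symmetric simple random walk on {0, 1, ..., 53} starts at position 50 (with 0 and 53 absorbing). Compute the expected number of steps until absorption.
E[τ | X_0 = 50] = 150

Let v_k = E[τ | X_0 = k]. Boundary: v_0 = v_53 = 0. Recurrence: v_k = 1 + (v_{k-1} + v_{k+1})/2 for 1 ≤ k ≤ 52. The particular solution to v_k − (v_{k-1} + v_{k+1})/2 = 1 is v_k = −k^2. Adding homogeneous solution A + B k and matching boundaries gives v_k = k (53 − k). Substituting k = 50: v_50 = 50 · 3 = 150.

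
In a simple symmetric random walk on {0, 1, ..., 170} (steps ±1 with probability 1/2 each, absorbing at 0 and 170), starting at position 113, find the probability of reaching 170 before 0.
P(hit 170 before 0) = 113/170

Let u_k = P(hit 170 before 0 | start at k). Then u_0 = 0, u_170 = 1, and u_k = u_{k-1}/2 + u_{k+1}/2 for 1 ≤ k ≤ 169. This harmonic recurrence is solved by u_k = k/170, giving u_113 = 113/170.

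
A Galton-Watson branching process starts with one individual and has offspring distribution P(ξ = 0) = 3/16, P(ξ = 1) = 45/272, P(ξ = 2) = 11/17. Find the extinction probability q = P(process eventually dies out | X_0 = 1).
q = 51/176

The pgf is f(s) = 3/16 + 45/272·s + 11/17·s². The extinction probability q is the smallest fixed point of f in [0, 1]. Setting s = f(s):
  11/17·s² + (45/272 − 1)·s + 3/16 = 0
  11/17·s² − (3/16 + 11/17)·s + 3/16 = 0
which factors as (s − 1)·(11/17·s − 3/16) = 0, giving roots s = 1 and s = (3/16)/(11/17) = 51/176.
Mean offspring μ = 45/272 + 2·11/17 = 397/272 > 1 (supercritical), so q < 1. The extinction probability is the smaller root: q = (3/16)/(11/17) = 51/176.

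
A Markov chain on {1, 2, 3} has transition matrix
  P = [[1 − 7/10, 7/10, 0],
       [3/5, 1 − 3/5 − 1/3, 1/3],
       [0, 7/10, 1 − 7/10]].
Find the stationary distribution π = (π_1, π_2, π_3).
π = (18/49, 3/7, 10/49)

This is a birth-death chain on three states, which satisfies detailed balance: π_1 · P_{12} = π_2 · P_{21} and π_2 · P_{23} = π_3 · P_{32}.
From π_1 · 7/10 = π_2 · 3/5: π_2/π_1 = (7/10)/(3/5) = 7/6.
From π_2 · 1/3 = π_3 · 7/10: π_3/π_2 = (1/3)/(7/10) = 10/21.
Take π_1 proportional to 1; then unnormalized π = (1, 7/6, 5/9). Normalize by dividing by the sum 49/18:
  π = (18/49, 3/7, 10/49).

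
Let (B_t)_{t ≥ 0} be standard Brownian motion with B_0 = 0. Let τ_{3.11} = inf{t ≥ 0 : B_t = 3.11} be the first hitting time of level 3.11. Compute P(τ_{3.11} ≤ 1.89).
P(τ_{3.11} ≤ 1.89) = 2(1 − Φ(3.11/√1.89)) = 2(1 − Φ(2.2622)) ≈ 0.0237

By the reflection principle for standard BM, P(τ_b ≤ t) = 2 · P(B_t ≥ b). Since B_t ~ N(0, t), P(B_t ≥ 3.11) = 1 − Φ(3.11/√t) = 1 − Φ(3.11/√1.89) = 1 − Φ(2.2622) ≈ 0.01184. Doubling: P(τ_{3.11} ≤ 1.89) ≈ 2 · 0.01184 = 0.02368 ≈ 0.0237.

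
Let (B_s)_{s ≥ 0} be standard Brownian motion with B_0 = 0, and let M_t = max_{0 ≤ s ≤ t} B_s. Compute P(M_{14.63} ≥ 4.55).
P(M_{14.63} ≥ 4.55) = 2·P(B_{14.63} ≥ 4.55) = 2(1 − Φ(4.55/√14.63)) ≈ 0.2342

By the reflection principle for Brownian motion, P(M_t ≥ a) = 2 · P(B_t ≥ a) for a ≥ 0. Since B_t ~ N(0, t), P(B_t ≥ 4.55) = 1 − Φ(4.55/√t) = 1 − Φ(4.55/√14.63) = 1 − Φ(1.1896). So
  P(M_{14.63} ≥ 4.55) = 2(1 − Φ(1.1896)) ≈ 0.2342.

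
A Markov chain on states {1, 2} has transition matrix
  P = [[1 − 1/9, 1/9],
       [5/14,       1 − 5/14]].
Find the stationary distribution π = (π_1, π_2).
π_1 = 45/59, π_2 = 14/59

Solve πP = π with π_1 + π_2 = 1. From πP = π: π_1 · (1 − 1/9) + π_2 · 5/14 = π_1 ⇒ π_2 · 5/14 = π_1 · 1/9 ⇒ π_2/π_1 = (1/9)/(5/14) = 14/45. Together with π_1 + π_2 = 1:
  π_1 = (5/14)/(1/9 + 5/14) = (5/14)/(59/126) = 45/59,
  π_2 = (1/9)/(1/9 + 5/14) = (1/9)/(59/126) = 14/59.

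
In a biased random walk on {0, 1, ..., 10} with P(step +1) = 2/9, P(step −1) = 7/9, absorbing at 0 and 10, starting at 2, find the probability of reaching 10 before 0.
P(hit 10 before 0) = (1 − (7/2)^2) / (1 − (7/2)^10) = 256/6277205

Let u_k denote P(reach 10 before 0 | start at k). Boundary: u_0 = 0, u_10 = 1. Recurrence: u_k = 2/9·u_{k+1} + 7/9·u_{k-1} for 1 ≤ k ≤ 9. Try u_k = A + B·r^k with r = q/p = (7/9)/(2/9) = 7/2. Substitution satisfies the recurrence; boundary conditions give:
  u_k = (1 − r^k) / (1 − r^N) = (1 − (7/2)^2) / (1 − (7/2)^10) = 256/6277205.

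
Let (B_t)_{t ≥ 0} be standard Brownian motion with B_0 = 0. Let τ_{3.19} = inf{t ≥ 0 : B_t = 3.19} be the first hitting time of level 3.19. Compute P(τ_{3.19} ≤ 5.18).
P(τ_{3.19} ≤ 5.18) = 2(1 − Φ(3.19/√5.18)) = 2(1 − Φ(1.4016)) ≈ 0.1610

By the reflection principle for standard BM, P(τ_b ≤ t) = 2 · P(B_t ≥ b). Since B_t ~ N(0, t), P(B_t ≥ 3.19) = 1 − Φ(3.19/√t) = 1 − Φ(3.19/√5.18) = 1 − Φ(1.4016) ≈ 0.08052. Doubling: P(τ_{3.19} ≤ 5.18) ≈ 2 · 0.08052 = 0.16104 ≈ 0.1610.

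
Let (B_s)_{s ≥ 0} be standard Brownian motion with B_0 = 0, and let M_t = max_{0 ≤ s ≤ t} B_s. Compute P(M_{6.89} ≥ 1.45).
P(M_{6.89} ≥ 1.45) = 2·P(B_{6.89} ≥ 1.45) = 2(1 − Φ(1.45/√6.89)) ≈ 0.5807

By the reflection principle for Brownian motion, P(M_t ≥ a) = 2 · P(B_t ≥ a) for a ≥ 0. Since B_t ~ N(0, t), P(B_t ≥ 1.45) = 1 − Φ(1.45/√t) = 1 − Φ(1.45/√6.89) = 1 − Φ(0.5524). So
  P(M_{6.89} ≥ 1.45) = 2(1 − Φ(0.5524)) ≈ 0.5807.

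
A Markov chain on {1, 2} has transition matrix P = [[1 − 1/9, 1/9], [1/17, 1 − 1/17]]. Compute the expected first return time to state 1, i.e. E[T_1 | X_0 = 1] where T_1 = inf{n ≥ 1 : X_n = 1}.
E[T_1 | X_0 = 1] = 1/π_1 = 26/9

For an irreducible recurrent Markov chain with stationary distribution π, E[T_i | X_0 = i] = 1/π_i (Kac's formula). Here π_1 = (1/17)/(1/9 + 1/17) = (1/17)/(26/153) = 9/26, so E[T_1 | X_0 = 1] = 1/π_1 = (1/9 + 1/17)/(1/17) = (26/153)/(1/17) = 26/9.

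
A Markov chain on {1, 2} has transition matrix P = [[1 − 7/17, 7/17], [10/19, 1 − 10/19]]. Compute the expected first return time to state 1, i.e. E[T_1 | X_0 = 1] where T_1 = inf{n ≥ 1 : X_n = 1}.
E[T_1 | X_0 = 1] = 1/π_1 = 303/170

For an irreducible recurrent Markov chain with stationary distribution π, E[T_i | X_0 = i] = 1/π_i (Kac's formula). Here π_1 = (10/19)/(7/17 + 10/19) = (10/19)/(303/323) = 170/303, so E[T_1 | X_0 = 1] = 1/π_1 = (7/17 + 10/19)/(10/19) = (303/323)/(10/19) = 303/170.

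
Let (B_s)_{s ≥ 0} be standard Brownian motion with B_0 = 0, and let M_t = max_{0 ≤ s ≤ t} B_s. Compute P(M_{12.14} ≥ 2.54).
P(M_{12.14} ≥ 2.54) = 2·P(B_{12.14} ≥ 2.54) = 2(1 − Φ(2.54/√12.14)) ≈ 0.4660

By the reflection principle for Brownian motion, P(M_t ≥ a) = 2 · P(B_t ≥ a) for a ≥ 0. Since B_t ~ N(0, t), P(B_t ≥ 2.54) = 1 − Φ(2.54/√t) = 1 − Φ(2.54/√12.14) = 1 − Φ(0.7290). So
  P(M_{12.14} ≥ 2.54) = 2(1 − Φ(0.7290)) ≈ 0.4660.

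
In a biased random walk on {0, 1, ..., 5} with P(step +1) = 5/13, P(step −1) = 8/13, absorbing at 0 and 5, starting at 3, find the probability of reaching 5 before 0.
P(hit 5 before 0) = (1 − (8/5)^3) / (1 − (8/5)^5) = 3225/9881

Let u_k denote P(reach 5 before 0 | start at k). Boundary: u_0 = 0, u_5 = 1. Recurrence: u_k = 5/13·u_{k+1} + 8/13·u_{k-1} for 1 ≤ k ≤ 4. Try u_k = A + B·r^k with r = q/p = (8/13)/(5/13) = 8/5. Substitution satisfies the recurrence; boundary conditions give:
  u_k = (1 − r^k) / (1 − r^N) = (1 − (8/5)^3) / (1 − (8/5)^5) = 3225/9881.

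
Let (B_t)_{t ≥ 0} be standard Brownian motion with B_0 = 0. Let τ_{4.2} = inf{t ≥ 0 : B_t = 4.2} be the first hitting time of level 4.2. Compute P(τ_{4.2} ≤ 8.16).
P(τ_{4.2} ≤ 8.16) = 2(1 − Φ(4.2/√8.16)) = 2(1 − Φ(1.4703)) ≈ 0.1415

By the reflection principle for standard BM, P(τ_b ≤ t) = 2 · P(B_t ≥ b). Since B_t ~ N(0, t), P(B_t ≥ 4.2) = 1 − Φ(4.2/√t) = 1 − Φ(4.2/√8.16) = 1 − Φ(1.4703) ≈ 0.07074. Doubling: P(τ_{4.2} ≤ 8.16) ≈ 2 · 0.07074 = 0.14148 ≈ 0.1415.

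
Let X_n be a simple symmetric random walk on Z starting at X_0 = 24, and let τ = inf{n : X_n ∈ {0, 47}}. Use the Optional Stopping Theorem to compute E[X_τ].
E[X_τ] = 24

X_n is a martingale and τ is a bounded-mean stopping time (indeed τ is finite a.s. with bounded expectation since the walk is in a bounded region). By the OST, E[X_τ] = E[X_0] = 24. Equivalently: E[X_τ] = 47 · P(hit 47 first) + 0 · P(hit 0 first) = 47 · (24/47) = 24.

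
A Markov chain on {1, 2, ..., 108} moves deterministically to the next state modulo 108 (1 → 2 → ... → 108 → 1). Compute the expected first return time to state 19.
E[T_19 | X_0 = 19] = 108

The chain cycles deterministically, so starting at state 19 it returns in exactly 108 steps. Equivalently, the stationary distribution is uniform π_j = 1/108 for every state j, so by Kac's formula E[T_19] = 1/π_19 = 108.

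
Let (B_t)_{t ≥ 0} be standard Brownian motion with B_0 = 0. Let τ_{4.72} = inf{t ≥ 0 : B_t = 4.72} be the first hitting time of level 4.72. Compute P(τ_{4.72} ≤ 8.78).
P(τ_{4.72} ≤ 8.78) = 2(1 − Φ(4.72/√8.78)) = 2(1 − Φ(1.5929)) ≈ 0.1112

By the reflection principle for standard BM, P(τ_b ≤ t) = 2 · P(B_t ≥ b). Since B_t ~ N(0, t), P(B_t ≥ 4.72) = 1 − Φ(4.72/√t) = 1 − Φ(4.72/√8.78) = 1 − Φ(1.5929) ≈ 0.05559. Doubling: P(τ_{4.72} ≤ 8.78) ≈ 2 · 0.05559 = 0.11118 ≈ 0.1112.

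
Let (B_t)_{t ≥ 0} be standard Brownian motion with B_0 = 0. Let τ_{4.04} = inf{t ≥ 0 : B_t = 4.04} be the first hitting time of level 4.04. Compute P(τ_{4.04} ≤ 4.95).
P(τ_{4.04} ≤ 4.95) = 2(1 − Φ(4.04/√4.95)) = 2(1 − Φ(1.8158)) ≈ 0.0694

By the reflection principle for standard BM, P(τ_b ≤ t) = 2 · P(B_t ≥ b). Since B_t ~ N(0, t), P(B_t ≥ 4.04) = 1 − Φ(4.04/√t) = 1 − Φ(4.04/√4.95) = 1 − Φ(1.8158) ≈ 0.03470. Doubling: P(τ_{4.04} ≤ 4.95) ≈ 2 · 0.03470 = 0.06940 ≈ 0.0694.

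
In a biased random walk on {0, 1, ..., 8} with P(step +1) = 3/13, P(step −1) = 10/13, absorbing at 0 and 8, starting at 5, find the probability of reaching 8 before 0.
P(hit 8 before 0) = (1 − (10/3)^5) / (1 − (10/3)^8) = 384777/14284777

Let u_k denote P(reach 8 before 0 | start at k). Boundary: u_0 = 0, u_8 = 1. Recurrence: u_k = 3/13·u_{k+1} + 10/13·u_{k-1} for 1 ≤ k ≤ 7. Try u_k = A + B·r^k with r = q/p = (10/13)/(3/13) = 10/3. Substitution satisfies the recurrence; boundary conditions give:
  u_k = (1 − r^k) / (1 − r^N) = (1 − (10/3)^5) / (1 − (10/3)^8) = 384777/14284777.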